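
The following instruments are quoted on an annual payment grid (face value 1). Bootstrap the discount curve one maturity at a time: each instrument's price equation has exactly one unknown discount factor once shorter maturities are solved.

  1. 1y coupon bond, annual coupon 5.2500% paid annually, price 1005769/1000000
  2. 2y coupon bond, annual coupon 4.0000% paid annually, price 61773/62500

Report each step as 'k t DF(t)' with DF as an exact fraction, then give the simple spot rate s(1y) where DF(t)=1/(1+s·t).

step 1 [1y] bond c/1=21/400: DF=(1005769/1000000 − 21/400·(0))/(1+21/400) = 2389/2500 ≈ 0.955600
step 2 [2y] bond c/1=1/25: DF=(61773/62500 − 1/25·(0.955600))/(1+1/25) = 571/625 ≈ 0.913600

1 1 2389/2500
2 2 571/625
s(1y) = (1/(2389/2500) − 1)/(1) = 111/2389 ≈ 4.6463%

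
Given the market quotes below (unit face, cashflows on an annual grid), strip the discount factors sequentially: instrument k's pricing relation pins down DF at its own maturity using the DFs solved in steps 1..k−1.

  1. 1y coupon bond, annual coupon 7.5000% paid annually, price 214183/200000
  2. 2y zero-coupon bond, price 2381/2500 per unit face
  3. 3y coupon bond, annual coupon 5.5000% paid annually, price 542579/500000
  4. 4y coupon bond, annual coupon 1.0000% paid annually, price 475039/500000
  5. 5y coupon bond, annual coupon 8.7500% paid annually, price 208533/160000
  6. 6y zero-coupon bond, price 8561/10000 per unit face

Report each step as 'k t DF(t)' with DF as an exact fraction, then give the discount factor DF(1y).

step 1 [1y] bond c/1=3/40: DF=(214183/200000 − 3/40·(0))/(1+3/40) = 4981/5000 ≈ 0.996200
step 2 [2y] zero: DF = P = 2381/2500 ≈ 0.952400
step 3 [3y] bond c/1=11/200: DF=(542579/500000 − 11/200·(0.996200+0.952400))/(1+11/200) = 927/1000 ≈ 0.927000
step 4 [4y] bond c/1=1/100: DF=(475039/500000 − 1/100·(0.996200+0.952400+0.927000))/(1+1/100) = 4561/5000 ≈ 0.912200
step 5 [5y] bond c/1=7/80: DF=(208533/160000 − 7/80·(0.996200+0.952400+0.927000+0.912200))/(1+7/80) = 8937/10000 ≈ 0.893700
step 6 [6y] zero: DF = P = 8561/10000 ≈ 0.856100

1 1 4981/5000
2 2 2381/2500
3 3 927/1000
4 4 4561/5000
5 5 8937/10000
6 6 8561/10000
DF(1y) = 4981/5000 ≈ 0.996200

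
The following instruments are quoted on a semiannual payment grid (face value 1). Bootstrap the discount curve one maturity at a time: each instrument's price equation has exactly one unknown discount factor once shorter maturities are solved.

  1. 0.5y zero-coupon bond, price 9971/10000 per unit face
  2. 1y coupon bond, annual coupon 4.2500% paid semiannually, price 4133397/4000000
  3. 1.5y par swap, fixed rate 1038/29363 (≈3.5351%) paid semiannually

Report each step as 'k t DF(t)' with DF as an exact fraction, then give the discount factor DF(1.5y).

step 1 [0.5y] zero: DF = P = 9971/10000 ≈ 0.997100
step 2 [1y] bond c/2=17/800: DF=(4133397/4000000 − 17/800·(0.997100))/(1+17/800) = 9911/10000 ≈ 0.991100
step 3 [1.5y] swap r/2=519/29363: DF=(1 − 519/29363·(0.997100+0.991100))/(1+519/29363) = 9481/10000 ≈ 0.948100

1 1/2 9971/10000
2 1 9911/10000
3 3/2 9481/10000
DF(1.5y) = 9481/10000 ≈ 0.948100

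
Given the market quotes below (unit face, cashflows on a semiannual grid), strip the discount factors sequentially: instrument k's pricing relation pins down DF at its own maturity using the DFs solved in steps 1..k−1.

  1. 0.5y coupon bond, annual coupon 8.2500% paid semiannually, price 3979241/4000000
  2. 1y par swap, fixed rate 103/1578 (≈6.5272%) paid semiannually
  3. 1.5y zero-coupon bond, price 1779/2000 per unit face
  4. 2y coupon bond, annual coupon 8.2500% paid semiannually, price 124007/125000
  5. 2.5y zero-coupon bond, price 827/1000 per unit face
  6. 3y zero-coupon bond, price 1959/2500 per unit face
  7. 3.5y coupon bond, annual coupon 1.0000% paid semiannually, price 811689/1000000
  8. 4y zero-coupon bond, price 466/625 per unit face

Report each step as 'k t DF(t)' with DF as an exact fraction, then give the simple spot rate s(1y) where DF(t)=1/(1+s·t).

1 1/2 4777/5000
2 1 4691/5000
3 3/2 1779/2000
4 2 337/400
5 5/2 827/1000
6 3 1959/2500
7 7/2 977/1250
8 4 466/625
s(1y) = (1/(4691/5000) − 1)/(1) = 309/4691 ≈ 6.5871%

step 1 [0.5y] bond c/2=33/800: DF=(3979241/4000000 − 33/800·(0))/(1+33/800) = 4777/5000 ≈ 0.955400
step 2 [1y] swap r/2=103/3156: DF=(1 − 103/3156·(0.955400))/(1+103/3156) = 4691/5000 ≈ 0.938200
step 3 [1.5y] zero: DF = P = 1779/2000 ≈ 0.889500
step 4 [2y] bond c/2=33/800: DF=(124007/125000 − 33/800·(0.955400+0.938200+0.889500))/(1+33/800) = 337/400 ≈ 0.842500
step 5 [2.5y] zero: DF = P = 827/1000 ≈ 0.827000
step 6 [3y] zero: DF = P = 1959/2500 ≈ 0.783600
step 7 [3.5y] bond c/2=1/200: DF=(811689/1000000 − 1/200·(0.955400+0.938200+0.889500+0.842500+0.827000+0.783600))/(1+1/200) = 977/1250 ≈ 0.781600
step 8 [4y] zero: DF = P = 466/625 ≈ 0.745600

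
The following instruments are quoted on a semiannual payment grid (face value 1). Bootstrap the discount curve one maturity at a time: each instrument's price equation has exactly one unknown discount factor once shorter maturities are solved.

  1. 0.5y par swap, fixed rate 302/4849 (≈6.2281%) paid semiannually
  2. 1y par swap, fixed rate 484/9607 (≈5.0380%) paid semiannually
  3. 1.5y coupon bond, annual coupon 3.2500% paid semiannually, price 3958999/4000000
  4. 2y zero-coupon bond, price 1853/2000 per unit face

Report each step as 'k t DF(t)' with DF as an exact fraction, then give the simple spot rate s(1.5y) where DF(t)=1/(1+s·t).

1 1/2 4849/5000
2 1 2379/2500
3 3/2 1179/1250
4 2 1853/2000
s(1.5y) = (1/(1179/1250) − 1)/(3/2) = 142/3537 ≈ 4.0147%

step 1 [0.5y] swap r/2=151/4849: DF=(1 − 151/4849·(0))/(1+151/4849) = 4849/5000 ≈ 0.969800
step 2 [1y] swap r/2=242/9607: DF=(1 − 242/9607·(0.969800))/(1+242/9607) = 2379/2500 ≈ 0.951600
step 3 [1.5y] bond c/2=13/800: DF=(3958999/4000000 − 13/800·(0.969800+0.951600))/(1+13/800) = 1179/1250 ≈ 0.943200
step 4 [2y] zero: DF = P = 1853/2000 ≈ 0.926500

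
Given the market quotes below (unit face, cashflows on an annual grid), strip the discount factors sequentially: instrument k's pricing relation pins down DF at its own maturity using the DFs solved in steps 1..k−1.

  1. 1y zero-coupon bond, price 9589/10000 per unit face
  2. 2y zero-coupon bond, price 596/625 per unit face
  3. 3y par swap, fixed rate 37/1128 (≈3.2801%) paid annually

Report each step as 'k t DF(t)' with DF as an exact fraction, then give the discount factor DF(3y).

step 1 [1y] zero: DF = P = 9589/10000 ≈ 0.958900
step 2 [2y] zero: DF = P = 596/625 ≈ 0.953600
step 3 [3y] swap r/1=37/1128: DF=(1 − 37/1128·(0.958900+0.953600))/(1+37/1128) = 363/400 ≈ 0.907500

1 1 9589/10000
2 2 596/625
3 3 363/400
DF(3y) = 363/400 ≈ 0.907500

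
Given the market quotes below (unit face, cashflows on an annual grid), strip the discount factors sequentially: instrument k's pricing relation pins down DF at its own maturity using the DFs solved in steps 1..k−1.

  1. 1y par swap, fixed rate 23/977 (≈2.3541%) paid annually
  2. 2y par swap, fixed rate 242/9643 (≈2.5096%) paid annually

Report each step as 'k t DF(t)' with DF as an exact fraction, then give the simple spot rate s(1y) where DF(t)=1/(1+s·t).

1 1 977/1000
2 2 2379/2500
s(1y) = (1/(977/1000) − 1)/(1) = 23/977 ≈ 2.3541%

step 1 [1y] swap r/1=23/977: DF=(1 − 23/977·(0))/(1+23/977) = 977/1000 ≈ 0.977000
step 2 [2y] swap r/1=242/9643: DF=(1 − 242/9643·(0.977000))/(1+242/9643) = 2379/2500 ≈ 0.951600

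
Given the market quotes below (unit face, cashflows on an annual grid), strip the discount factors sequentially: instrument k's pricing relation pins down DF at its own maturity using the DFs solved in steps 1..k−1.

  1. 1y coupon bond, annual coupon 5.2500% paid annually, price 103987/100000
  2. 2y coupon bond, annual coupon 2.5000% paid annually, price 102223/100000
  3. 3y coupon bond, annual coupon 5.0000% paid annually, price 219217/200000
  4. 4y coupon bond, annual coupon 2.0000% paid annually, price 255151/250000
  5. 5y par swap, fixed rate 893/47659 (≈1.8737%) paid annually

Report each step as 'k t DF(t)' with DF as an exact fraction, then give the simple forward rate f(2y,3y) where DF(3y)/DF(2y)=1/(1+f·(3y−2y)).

step 1 [1y] bond c/1=21/400: DF=(103987/100000 − 21/400·(0))/(1+21/400) = 247/250 ≈ 0.988000
step 2 [2y] bond c/1=1/40: DF=(102223/100000 − 1/40·(0.988000))/(1+1/40) = 2433/2500 ≈ 0.973200
step 3 [3y] bond c/1=1/20: DF=(219217/200000 − 1/20·(0.988000+0.973200))/(1+1/20) = 1901/2000 ≈ 0.950500
step 4 [4y] bond c/1=1/50: DF=(255151/250000 − 1/50·(0.988000+0.973200+0.950500))/(1+1/50) = 1887/2000 ≈ 0.943500
step 5 [5y] swap r/1=893/47659: DF=(1 − 893/47659·(0.988000+0.973200+0.950500+0.943500))/(1+893/47659) = 9107/10000 ≈ 0.910700

1 1 247/250
2 2 2433/2500
3 3 1901/2000
4 4 1887/2000
5 5 9107/10000
f(2y,3y) = ((2433/2500)/(1901/2000) − 1)/(1) = 227/9505 ≈ 2.3882%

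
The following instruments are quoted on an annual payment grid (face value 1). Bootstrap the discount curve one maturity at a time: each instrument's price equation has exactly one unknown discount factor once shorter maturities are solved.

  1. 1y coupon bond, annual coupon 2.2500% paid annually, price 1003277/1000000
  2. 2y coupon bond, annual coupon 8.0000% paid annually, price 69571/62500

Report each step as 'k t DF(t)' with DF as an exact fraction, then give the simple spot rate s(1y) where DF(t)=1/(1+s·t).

1 1 2453/2500
2 2 479/500
s(1y) = (1/(2453/2500) − 1)/(1) = 47/2453 ≈ 1.9160%

step 1 [1y] bond c/1=9/400: DF=(1003277/1000000 − 9/400·(0))/(1+9/400) = 2453/2500 ≈ 0.981200
step 2 [2y] bond c/1=2/25: DF=(69571/62500 − 2/25·(0.981200))/(1+2/25) = 479/500 ≈ 0.958000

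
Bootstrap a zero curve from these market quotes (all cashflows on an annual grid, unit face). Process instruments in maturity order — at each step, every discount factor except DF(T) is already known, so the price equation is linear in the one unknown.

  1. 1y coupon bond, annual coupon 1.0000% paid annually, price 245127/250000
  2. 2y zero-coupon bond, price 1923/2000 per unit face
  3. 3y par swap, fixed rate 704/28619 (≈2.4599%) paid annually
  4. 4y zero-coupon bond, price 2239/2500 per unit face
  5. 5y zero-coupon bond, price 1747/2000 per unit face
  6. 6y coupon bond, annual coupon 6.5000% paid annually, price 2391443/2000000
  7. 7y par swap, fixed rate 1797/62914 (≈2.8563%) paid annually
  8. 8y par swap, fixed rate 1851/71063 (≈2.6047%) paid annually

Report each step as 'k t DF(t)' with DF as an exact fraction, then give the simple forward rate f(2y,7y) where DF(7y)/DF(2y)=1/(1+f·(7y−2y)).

step 1 [1y] bond c/1=1/100: DF=(245127/250000 − 1/100·(0))/(1+1/100) = 2427/2500 ≈ 0.970800
step 2 [2y] zero: DF = P = 1923/2000 ≈ 0.961500
step 3 [3y] swap r/1=704/28619: DF=(1 − 704/28619·(0.970800+0.961500))/(1+704/28619) = 581/625 ≈ 0.929600
step 4 [4y] zero: DF = P = 2239/2500 ≈ 0.895600
step 5 [5y] zero: DF = P = 1747/2000 ≈ 0.873500
step 6 [6y] bond c/1=13/200: DF=(2391443/2000000 − 13/200·(0.970800+0.961500+0.929600+0.895600+0.873500))/(1+13/200) = 8401/10000 ≈ 0.840100
step 7 [7y] swap r/1=1797/62914: DF=(1 − 1797/62914·(0.970800+0.961500+0.929600+0.895600+0.873500+0.840100))/(1+1797/62914) = 8203/10000 ≈ 0.820300
step 8 [8y] swap r/1=1851/71063: DF=(1 − 1851/71063·(0.970800+0.961500+0.929600+0.895600+0.873500+0.840100+0.820300))/(1+1851/71063) = 8149/10000 ≈ 0.814900

1 1 2427/2500
2 2 1923/2000
3 3 581/625
4 4 2239/2500
5 5 1747/2000
6 6 8401/10000
7 7 8203/10000
8 8 8149/10000
f(2y,7y) = ((1923/2000)/(8203/10000) − 1)/(5) = 1412/41015 ≈ 3.4426%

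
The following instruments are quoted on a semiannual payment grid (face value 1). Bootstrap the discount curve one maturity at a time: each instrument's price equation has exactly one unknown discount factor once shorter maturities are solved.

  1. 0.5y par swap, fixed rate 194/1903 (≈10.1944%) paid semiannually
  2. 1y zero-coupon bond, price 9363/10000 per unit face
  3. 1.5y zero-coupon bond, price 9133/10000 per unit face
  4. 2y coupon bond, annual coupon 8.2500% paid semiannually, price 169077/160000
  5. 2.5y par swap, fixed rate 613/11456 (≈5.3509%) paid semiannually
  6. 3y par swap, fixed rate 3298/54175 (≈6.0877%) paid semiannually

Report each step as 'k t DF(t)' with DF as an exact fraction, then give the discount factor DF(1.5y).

1 1/2 1903/2000
2 1 9363/10000
3 3/2 9133/10000
4 2 9039/10000
5 5/2 4387/5000
6 3 8351/10000
DF(1.5y) = 9133/10000 ≈ 0.913300

step 1 [0.5y] swap r/2=97/1903: DF=(1 − 97/1903·(0))/(1+97/1903) = 1903/2000 ≈ 0.951500
step 2 [1y] zero: DF = P = 9363/10000 ≈ 0.936300
step 3 [1.5y] zero: DF = P = 9133/10000 ≈ 0.913300
step 4 [2y] bond c/2=33/800: DF=(169077/160000 − 33/800·(0.951500+0.936300+0.913300))/(1+33/800) = 9039/10000 ≈ 0.903900
step 5 [2.5y] swap r/2=613/22912: DF=(1 − 613/22912·(0.951500+0.936300+0.913300+0.903900))/(1+613/22912) = 4387/5000 ≈ 0.877400
step 6 [3y] swap r/2=1649/54175: DF=(1 − 1649/54175·(0.951500+0.936300+0.913300+0.903900+0.877400))/(1+1649/54175) = 8351/10000 ≈ 0.835100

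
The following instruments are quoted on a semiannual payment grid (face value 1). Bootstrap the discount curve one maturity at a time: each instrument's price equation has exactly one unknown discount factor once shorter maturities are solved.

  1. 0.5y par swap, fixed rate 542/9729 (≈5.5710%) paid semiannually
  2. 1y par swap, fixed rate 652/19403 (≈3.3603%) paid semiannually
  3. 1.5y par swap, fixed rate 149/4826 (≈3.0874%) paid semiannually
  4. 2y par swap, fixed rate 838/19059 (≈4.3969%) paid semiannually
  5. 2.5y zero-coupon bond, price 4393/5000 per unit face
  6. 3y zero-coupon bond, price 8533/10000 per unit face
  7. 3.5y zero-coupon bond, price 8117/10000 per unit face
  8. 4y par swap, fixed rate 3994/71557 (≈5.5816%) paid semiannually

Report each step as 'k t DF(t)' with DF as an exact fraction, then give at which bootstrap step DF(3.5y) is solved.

1 1/2 9729/10000
2 1 4837/5000
3 3/2 9553/10000
4 2 4581/5000
5 5/2 4393/5000
6 3 8533/10000
7 7/2 8117/10000
8 4 8003/10000
DF(3.5y) is solved at step 7

step 1 [0.5y] swap r/2=271/9729: DF=(1 − 271/9729·(0))/(1+271/9729) = 9729/10000 ≈ 0.972900
step 2 [1y] swap r/2=326/19403: DF=(1 − 326/19403·(0.972900))/(1+326/19403) = 4837/5000 ≈ 0.967400
step 3 [1.5y] swap r/2=149/9652: DF=(1 − 149/9652·(0.972900+0.967400))/(1+149/9652) = 9553/10000 ≈ 0.955300
step 4 [2y] swap r/2=419/19059: DF=(1 − 419/19059·(0.972900+0.967400+0.955300))/(1+419/19059) = 4581/5000 ≈ 0.916200
step 5 [2.5y] zero: DF = P = 4393/5000 ≈ 0.878600
step 6 [3y] zero: DF = P = 8533/10000 ≈ 0.853300
step 7 [3.5y] zero: DF = P = 8117/10000 ≈ 0.811700
step 8 [4y] swap r/2=1997/71557: DF=(1 − 1997/71557·(0.972900+0.967400+0.955300+0.916200+0.878600+0.853300+0.811700))/(1+1997/71557) = 8003/10000 ≈ 0.800300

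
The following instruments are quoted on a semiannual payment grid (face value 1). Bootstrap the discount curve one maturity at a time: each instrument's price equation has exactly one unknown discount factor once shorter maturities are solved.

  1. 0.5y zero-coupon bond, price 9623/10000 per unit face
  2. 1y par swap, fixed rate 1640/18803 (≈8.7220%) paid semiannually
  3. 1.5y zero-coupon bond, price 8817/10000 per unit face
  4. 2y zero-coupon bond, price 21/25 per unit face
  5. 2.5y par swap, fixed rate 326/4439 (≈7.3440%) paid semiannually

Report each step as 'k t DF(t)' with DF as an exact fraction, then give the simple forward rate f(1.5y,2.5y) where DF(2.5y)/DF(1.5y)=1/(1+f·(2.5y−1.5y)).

step 1 [0.5y] zero: DF = P = 9623/10000 ≈ 0.962300
step 2 [1y] swap r/2=820/18803: DF=(1 − 820/18803·(0.962300))/(1+820/18803) = 459/500 ≈ 0.918000
step 3 [1.5y] zero: DF = P = 8817/10000 ≈ 0.881700
step 4 [2y] zero: DF = P = 21/25 ≈ 0.840000
step 5 [2.5y] swap r/2=163/4439: DF=(1 − 163/4439·(0.962300+0.918000+0.881700+0.840000))/(1+163/4439) = 837/1000 ≈ 0.837000

1 1/2 9623/10000
2 1 459/500
3 3/2 8817/10000
4 2 21/25
5 5/2 837/1000
f(1.5y,2.5y) = ((8817/10000)/(837/1000) − 1)/(1) = 149/2790 ≈ 5.3405%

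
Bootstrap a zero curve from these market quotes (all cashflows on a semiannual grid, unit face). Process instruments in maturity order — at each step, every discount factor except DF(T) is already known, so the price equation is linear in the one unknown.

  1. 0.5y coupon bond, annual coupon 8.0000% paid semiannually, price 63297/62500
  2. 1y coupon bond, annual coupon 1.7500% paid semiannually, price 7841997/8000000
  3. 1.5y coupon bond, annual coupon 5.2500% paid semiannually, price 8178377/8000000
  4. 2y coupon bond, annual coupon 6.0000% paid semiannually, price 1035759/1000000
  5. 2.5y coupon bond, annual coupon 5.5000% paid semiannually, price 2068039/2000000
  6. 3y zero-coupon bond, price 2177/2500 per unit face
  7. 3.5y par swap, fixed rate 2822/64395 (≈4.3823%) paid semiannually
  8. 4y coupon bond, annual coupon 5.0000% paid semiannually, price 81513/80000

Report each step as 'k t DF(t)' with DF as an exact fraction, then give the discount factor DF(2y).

1 1/2 4869/5000
2 1 9633/10000
3 3/2 4733/5000
4 2 576/625
5 5/2 1809/2000
6 3 2177/2500
7 7/2 8589/10000
8 4 837/1000
DF(2y) = 576/625 ≈ 0.921600

step 1 [0.5y] bond c/2=1/25: DF=(63297/62500 − 1/25·(0))/(1+1/25) = 4869/5000 ≈ 0.973800
step 2 [1y] bond c/2=7/800: DF=(7841997/8000000 − 7/800·(0.973800))/(1+7/800) = 9633/10000 ≈ 0.963300
step 3 [1.5y] bond c/2=21/800: DF=(8178377/8000000 − 21/800·(0.973800+0.963300))/(1+21/800) = 4733/5000 ≈ 0.946600
step 4 [2y] bond c/2=3/100: DF=(1035759/1000000 − 3/100·(0.973800+0.963300+0.946600))/(1+3/100) = 576/625 ≈ 0.921600
step 5 [2.5y] bond c/2=11/400: DF=(2068039/2000000 − 11/400·(0.973800+0.963300+0.946600+0.921600))/(1+11/400) = 1809/2000 ≈ 0.904500
step 6 [3y] zero: DF = P = 2177/2500 ≈ 0.870800
step 7 [3.5y] swap r/2=1411/64395: DF=(1 − 1411/64395·(0.973800+0.963300+0.946600+0.921600+0.904500+0.870800))/(1+1411/64395) = 8589/10000 ≈ 0.858900
step 8 [4y] bond c/2=1/40: DF=(81513/80000 − 1/40·(0.973800+0.963300+0.946600+0.921600+0.904500+0.870800+0.858900))/(1+1/40) = 837/1000 ≈ 0.837000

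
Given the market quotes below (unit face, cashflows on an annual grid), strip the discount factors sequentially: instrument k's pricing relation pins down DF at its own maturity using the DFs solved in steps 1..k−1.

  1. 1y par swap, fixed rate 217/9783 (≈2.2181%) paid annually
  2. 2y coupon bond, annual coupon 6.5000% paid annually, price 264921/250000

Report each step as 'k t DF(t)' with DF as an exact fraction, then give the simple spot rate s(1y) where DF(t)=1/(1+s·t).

step 1 [1y] swap r/1=217/9783: DF=(1 − 217/9783·(0))/(1+217/9783) = 9783/10000 ≈ 0.978300
step 2 [2y] bond c/1=13/200: DF=(264921/250000 − 13/200·(0.978300))/(1+13/200) = 9353/10000 ≈ 0.935300

1 1 9783/10000
2 2 9353/10000
s(1y) = (1/(9783/10000) − 1)/(1) = 217/9783 ≈ 2.2181%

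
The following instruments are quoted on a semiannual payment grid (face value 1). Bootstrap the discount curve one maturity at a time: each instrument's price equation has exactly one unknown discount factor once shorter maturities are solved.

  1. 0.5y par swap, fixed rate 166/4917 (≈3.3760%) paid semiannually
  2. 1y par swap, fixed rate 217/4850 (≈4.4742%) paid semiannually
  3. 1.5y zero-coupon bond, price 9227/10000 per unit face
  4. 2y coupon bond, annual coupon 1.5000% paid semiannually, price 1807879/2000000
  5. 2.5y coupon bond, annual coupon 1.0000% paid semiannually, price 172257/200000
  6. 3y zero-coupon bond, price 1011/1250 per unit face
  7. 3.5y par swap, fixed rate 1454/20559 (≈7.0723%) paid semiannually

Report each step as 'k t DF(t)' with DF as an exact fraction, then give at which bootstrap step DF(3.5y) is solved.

step 1 [0.5y] swap r/2=83/4917: DF=(1 − 83/4917·(0))/(1+83/4917) = 4917/5000 ≈ 0.983400
step 2 [1y] swap r/2=217/9700: DF=(1 − 217/9700·(0.983400))/(1+217/9700) = 4783/5000 ≈ 0.956600
step 3 [1.5y] zero: DF = P = 9227/10000 ≈ 0.922700
step 4 [2y] bond c/2=3/400: DF=(1807879/2000000 − 3/400·(0.983400+0.956600+0.922700))/(1+3/400) = 8759/10000 ≈ 0.875900
step 5 [2.5y] bond c/2=1/200: DF=(172257/200000 − 1/200·(0.983400+0.956600+0.922700+0.875900))/(1+1/200) = 524/625 ≈ 0.838400
step 6 [3y] zero: DF = P = 1011/1250 ≈ 0.808800
step 7 [3.5y] swap r/2=727/20559: DF=(1 − 727/20559·(0.983400+0.956600+0.922700+0.875900+0.838400+0.808800))/(1+727/20559) = 7819/10000 ≈ 0.781900

1 1/2 4917/5000
2 1 4783/5000
3 3/2 9227/10000
4 2 8759/10000
5 5/2 524/625
6 3 1011/1250
7 7/2 7819/10000
DF(3.5y) is solved at step 7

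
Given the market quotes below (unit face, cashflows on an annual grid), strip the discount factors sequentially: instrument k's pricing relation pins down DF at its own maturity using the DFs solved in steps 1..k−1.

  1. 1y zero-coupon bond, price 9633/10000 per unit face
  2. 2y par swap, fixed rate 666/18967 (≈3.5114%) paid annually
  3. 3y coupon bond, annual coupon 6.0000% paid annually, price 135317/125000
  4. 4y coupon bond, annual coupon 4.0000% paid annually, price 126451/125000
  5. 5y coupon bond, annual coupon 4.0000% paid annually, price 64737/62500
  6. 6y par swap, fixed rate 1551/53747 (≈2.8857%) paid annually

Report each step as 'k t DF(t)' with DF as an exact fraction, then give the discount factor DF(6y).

1 1 9633/10000
2 2 4667/5000
3 3 9139/10000
4 4 4323/5000
5 5 4273/5000
6 6 8449/10000
DF(6y) = 8449/10000 ≈ 0.844900

step 1 [1y] zero: DF = P = 9633/10000 ≈ 0.963300
step 2 [2y] swap r/1=666/18967: DF=(1 − 666/18967·(0.963300))/(1+666/18967) = 4667/5000 ≈ 0.933400
step 3 [3y] bond c/1=3/50: DF=(135317/125000 − 3/50·(0.963300+0.933400))/(1+3/50) = 9139/10000 ≈ 0.913900
step 4 [4y] bond c/1=1/25: DF=(126451/125000 − 1/25·(0.963300+0.933400+0.913900))/(1+1/25) = 4323/5000 ≈ 0.864600
step 5 [5y] bond c/1=1/25: DF=(64737/62500 − 1/25·(0.963300+0.933400+0.913900+0.864600))/(1+1/25) = 4273/5000 ≈ 0.854600
step 6 [6y] swap r/1=1551/53747: DF=(1 − 1551/53747·(0.963300+0.933400+0.913900+0.864600+0.854600))/(1+1551/53747) = 8449/10000 ≈ 0.844900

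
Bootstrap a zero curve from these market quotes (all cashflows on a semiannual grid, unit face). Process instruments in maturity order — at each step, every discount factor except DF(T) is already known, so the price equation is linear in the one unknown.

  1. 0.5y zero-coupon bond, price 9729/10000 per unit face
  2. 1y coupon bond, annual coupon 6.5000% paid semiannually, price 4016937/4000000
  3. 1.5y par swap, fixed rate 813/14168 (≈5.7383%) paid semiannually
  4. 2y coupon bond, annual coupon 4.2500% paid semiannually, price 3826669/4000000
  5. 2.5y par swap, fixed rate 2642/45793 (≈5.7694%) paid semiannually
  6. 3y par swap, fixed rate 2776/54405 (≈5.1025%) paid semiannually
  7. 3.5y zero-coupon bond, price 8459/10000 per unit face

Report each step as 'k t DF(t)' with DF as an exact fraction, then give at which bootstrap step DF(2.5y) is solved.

step 1 [0.5y] zero: DF = P = 9729/10000 ≈ 0.972900
step 2 [1y] bond c/2=13/400: DF=(4016937/4000000 − 13/400·(0.972900))/(1+13/400) = 471/500 ≈ 0.942000
step 3 [1.5y] swap r/2=813/28336: DF=(1 − 813/28336·(0.972900+0.942000))/(1+813/28336) = 9187/10000 ≈ 0.918700
step 4 [2y] bond c/2=17/800: DF=(3826669/4000000 − 17/800·(0.972900+0.942000+0.918700))/(1+17/800) = 4389/5000 ≈ 0.877800
step 5 [2.5y] swap r/2=1321/45793: DF=(1 − 1321/45793·(0.972900+0.942000+0.918700+0.877800))/(1+1321/45793) = 8679/10000 ≈ 0.867900
step 6 [3y] swap r/2=1388/54405: DF=(1 − 1388/54405·(0.972900+0.942000+0.918700+0.877800+0.867900))/(1+1388/54405) = 2153/2500 ≈ 0.861200
step 7 [3.5y] zero: DF = P = 8459/10000 ≈ 0.845900

1 1/2 9729/10000
2 1 471/500
3 3/2 9187/10000
4 2 4389/5000
5 5/2 8679/10000
6 3 2153/2500
7 7/2 8459/10000
DF(2.5y) is solved at step 5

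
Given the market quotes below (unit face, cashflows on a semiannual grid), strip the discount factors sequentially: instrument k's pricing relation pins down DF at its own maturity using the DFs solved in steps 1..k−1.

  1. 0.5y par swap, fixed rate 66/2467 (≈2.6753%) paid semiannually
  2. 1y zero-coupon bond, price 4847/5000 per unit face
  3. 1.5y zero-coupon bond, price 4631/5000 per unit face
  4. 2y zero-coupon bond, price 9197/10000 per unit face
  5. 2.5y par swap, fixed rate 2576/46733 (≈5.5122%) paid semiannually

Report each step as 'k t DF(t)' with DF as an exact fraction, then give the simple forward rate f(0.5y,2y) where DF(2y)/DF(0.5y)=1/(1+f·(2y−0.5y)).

1 1/2 2467/2500
2 1 4847/5000
3 3/2 4631/5000
4 2 9197/10000
5 5/2 1089/1250
f(0.5y,2y) = ((2467/2500)/(9197/10000) − 1)/(3/2) = 1342/27591 ≈ 4.8639%

step 1 [0.5y] swap r/2=33/2467: DF=(1 − 33/2467·(0))/(1+33/2467) = 2467/2500 ≈ 0.986800
step 2 [1y] zero: DF = P = 4847/5000 ≈ 0.969400
step 3 [1.5y] zero: DF = P = 4631/5000 ≈ 0.926200
step 4 [2y] zero: DF = P = 9197/10000 ≈ 0.919700
step 5 [2.5y] swap r/2=1288/46733: DF=(1 − 1288/46733·(0.986800+0.969400+0.926200+0.919700))/(1+1288/46733) = 1089/1250 ≈ 0.871200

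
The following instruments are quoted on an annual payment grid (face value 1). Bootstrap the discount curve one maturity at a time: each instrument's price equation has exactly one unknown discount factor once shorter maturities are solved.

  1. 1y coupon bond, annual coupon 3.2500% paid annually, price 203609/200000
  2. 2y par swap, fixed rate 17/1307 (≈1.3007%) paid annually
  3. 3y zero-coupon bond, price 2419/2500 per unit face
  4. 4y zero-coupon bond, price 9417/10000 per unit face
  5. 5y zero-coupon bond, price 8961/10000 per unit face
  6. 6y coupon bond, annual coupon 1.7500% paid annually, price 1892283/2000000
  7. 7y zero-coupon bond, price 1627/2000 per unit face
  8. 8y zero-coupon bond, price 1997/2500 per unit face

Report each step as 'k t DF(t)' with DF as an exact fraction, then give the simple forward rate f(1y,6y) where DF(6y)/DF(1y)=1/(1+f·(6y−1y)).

step 1 [1y] bond c/1=13/400: DF=(203609/200000 − 13/400·(0))/(1+13/400) = 493/500 ≈ 0.986000
step 2 [2y] swap r/1=17/1307: DF=(1 − 17/1307·(0.986000))/(1+17/1307) = 1949/2000 ≈ 0.974500
step 3 [3y] zero: DF = P = 2419/2500 ≈ 0.967600
step 4 [4y] zero: DF = P = 9417/10000 ≈ 0.941700
step 5 [5y] zero: DF = P = 8961/10000 ≈ 0.896100
step 6 [6y] bond c/1=7/400: DF=(1892283/2000000 − 7/400·(0.986000+0.974500+0.967600+0.941700+0.896100))/(1+7/400) = 8479/10000 ≈ 0.847900
step 7 [7y] zero: DF = P = 1627/2000 ≈ 0.813500
step 8 [8y] zero: DF = P = 1997/2500 ≈ 0.798800

1 1 493/500
2 2 1949/2000
3 3 2419/2500
4 4 9417/10000
5 5 8961/10000
6 6 8479/10000
7 7 1627/2000
8 8 1997/2500
f(1y,6y) = ((493/500)/(8479/10000) − 1)/(5) = 1381/42395 ≈ 3.2575%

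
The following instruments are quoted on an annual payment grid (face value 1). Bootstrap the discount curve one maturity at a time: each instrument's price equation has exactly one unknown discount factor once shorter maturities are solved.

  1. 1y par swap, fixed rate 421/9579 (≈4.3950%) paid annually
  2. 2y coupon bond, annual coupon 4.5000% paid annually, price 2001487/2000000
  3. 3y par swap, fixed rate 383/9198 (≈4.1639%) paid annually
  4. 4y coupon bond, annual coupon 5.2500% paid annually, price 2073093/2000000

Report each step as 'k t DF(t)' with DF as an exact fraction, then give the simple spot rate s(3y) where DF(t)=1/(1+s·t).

step 1 [1y] swap r/1=421/9579: DF=(1 − 421/9579·(0))/(1+421/9579) = 9579/10000 ≈ 0.957900
step 2 [2y] bond c/1=9/200: DF=(2001487/2000000 − 9/200·(0.957900))/(1+9/200) = 2291/2500 ≈ 0.916400
step 3 [3y] swap r/1=383/9198: DF=(1 − 383/9198·(0.957900+0.916400))/(1+383/9198) = 8851/10000 ≈ 0.885100
step 4 [4y] bond c/1=21/400: DF=(2073093/2000000 − 21/400·(0.957900+0.916400+0.885100))/(1+21/400) = 1059/1250 ≈ 0.847200

1 1 9579/10000
2 2 2291/2500
3 3 8851/10000
4 4 1059/1250
s(3y) = (1/(8851/10000) − 1)/(3) = 383/8851 ≈ 4.3272%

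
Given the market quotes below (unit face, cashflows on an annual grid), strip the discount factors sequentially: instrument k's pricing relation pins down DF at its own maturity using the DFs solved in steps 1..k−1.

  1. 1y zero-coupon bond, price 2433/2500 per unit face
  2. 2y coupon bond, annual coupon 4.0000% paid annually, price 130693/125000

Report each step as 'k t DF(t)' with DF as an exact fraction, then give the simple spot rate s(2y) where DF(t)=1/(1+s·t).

1 1 2433/2500
2 2 9679/10000
s(2y) = (1/(9679/10000) − 1)/(2) = 321/19358 ≈ 1.6582%

step 1 [1y] zero: DF = P = 2433/2500 ≈ 0.973200
step 2 [2y] bond c/1=1/25: DF=(130693/125000 − 1/25·(0.973200))/(1+1/25) = 9679/10000 ≈ 0.967900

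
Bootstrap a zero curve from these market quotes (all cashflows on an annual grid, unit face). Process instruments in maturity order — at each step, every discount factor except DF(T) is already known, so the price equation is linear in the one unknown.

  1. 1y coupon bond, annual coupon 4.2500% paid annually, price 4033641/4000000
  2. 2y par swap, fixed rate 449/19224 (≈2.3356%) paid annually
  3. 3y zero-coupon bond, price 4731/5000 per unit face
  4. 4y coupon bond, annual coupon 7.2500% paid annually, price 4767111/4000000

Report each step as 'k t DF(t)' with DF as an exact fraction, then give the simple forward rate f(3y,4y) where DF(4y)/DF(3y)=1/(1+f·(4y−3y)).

1 1 9673/10000
2 2 9551/10000
3 3 4731/5000
4 4 9173/10000
f(3y,4y) = ((4731/5000)/(9173/10000) − 1)/(1) = 289/9173 ≈ 3.1506%

step 1 [1y] bond c/1=17/400: DF=(4033641/4000000 − 17/400·(0))/(1+17/400) = 9673/10000 ≈ 0.967300
step 2 [2y] swap r/1=449/19224: DF=(1 − 449/19224·(0.967300))/(1+449/19224) = 9551/10000 ≈ 0.955100
step 3 [3y] zero: DF = P = 4731/5000 ≈ 0.946200
step 4 [4y] bond c/1=29/400: DF=(4767111/4000000 − 29/400·(0.967300+0.955100+0.946200))/(1+29/400) = 9173/10000 ≈ 0.917300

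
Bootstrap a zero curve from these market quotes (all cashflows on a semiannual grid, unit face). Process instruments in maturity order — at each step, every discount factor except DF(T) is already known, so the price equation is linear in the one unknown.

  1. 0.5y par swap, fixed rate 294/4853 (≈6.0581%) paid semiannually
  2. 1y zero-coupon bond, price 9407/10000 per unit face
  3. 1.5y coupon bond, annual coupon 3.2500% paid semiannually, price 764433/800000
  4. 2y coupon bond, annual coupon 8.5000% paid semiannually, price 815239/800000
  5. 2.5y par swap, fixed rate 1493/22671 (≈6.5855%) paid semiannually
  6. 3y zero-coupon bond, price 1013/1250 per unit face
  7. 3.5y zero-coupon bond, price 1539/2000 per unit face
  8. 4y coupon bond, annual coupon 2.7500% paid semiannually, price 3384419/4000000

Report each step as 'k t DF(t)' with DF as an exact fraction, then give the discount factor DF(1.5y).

step 1 [0.5y] swap r/2=147/4853: DF=(1 − 147/4853·(0))/(1+147/4853) = 4853/5000 ≈ 0.970600
step 2 [1y] zero: DF = P = 9407/10000 ≈ 0.940700
step 3 [1.5y] bond c/2=13/800: DF=(764433/800000 − 13/800·(0.970600+0.940700))/(1+13/800) = 9097/10000 ≈ 0.909700
step 4 [2y] bond c/2=17/400: DF=(815239/800000 − 17/400·(0.970600+0.940700+0.909700))/(1+17/400) = 69/80 ≈ 0.862500
step 5 [2.5y] swap r/2=1493/45342: DF=(1 − 1493/45342·(0.970600+0.940700+0.909700+0.862500))/(1+1493/45342) = 8507/10000 ≈ 0.850700
step 6 [3y] zero: DF = P = 1013/1250 ≈ 0.810400
step 7 [3.5y] zero: DF = P = 1539/2000 ≈ 0.769500
step 8 [4y] bond c/2=11/800: DF=(3384419/4000000 − 11/800·(0.970600+0.940700+0.909700+0.862500+0.850700+0.810400+0.769500))/(1+11/800) = 7517/10000 ≈ 0.751700

1 1/2 4853/5000
2 1 9407/10000
3 3/2 9097/10000
4 2 69/80
5 5/2 8507/10000
6 3 1013/1250
7 7/2 1539/2000
8 4 7517/10000
DF(1.5y) = 9097/10000 ≈ 0.909700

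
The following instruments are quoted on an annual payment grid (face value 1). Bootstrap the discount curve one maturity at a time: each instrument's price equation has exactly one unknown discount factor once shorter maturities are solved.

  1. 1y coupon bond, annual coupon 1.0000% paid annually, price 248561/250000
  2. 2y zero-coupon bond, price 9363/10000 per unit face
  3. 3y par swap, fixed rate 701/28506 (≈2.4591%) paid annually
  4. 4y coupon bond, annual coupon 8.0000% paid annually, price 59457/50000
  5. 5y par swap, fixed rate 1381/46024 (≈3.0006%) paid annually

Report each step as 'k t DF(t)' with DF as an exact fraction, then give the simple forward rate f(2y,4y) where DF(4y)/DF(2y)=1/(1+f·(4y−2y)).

step 1 [1y] bond c/1=1/100: DF=(248561/250000 − 1/100·(0))/(1+1/100) = 2461/2500 ≈ 0.984400
step 2 [2y] zero: DF = P = 9363/10000 ≈ 0.936300
step 3 [3y] swap r/1=701/28506: DF=(1 − 701/28506·(0.984400+0.936300))/(1+701/28506) = 9299/10000 ≈ 0.929900
step 4 [4y] bond c/1=2/25: DF=(59457/50000 − 2/25·(0.984400+0.936300+0.929900))/(1+2/25) = 8899/10000 ≈ 0.889900
step 5 [5y] swap r/1=1381/46024: DF=(1 − 1381/46024·(0.984400+0.936300+0.929900+0.889900))/(1+1381/46024) = 8619/10000 ≈ 0.861900

1 1 2461/2500
2 2 9363/10000
3 3 9299/10000
4 4 8899/10000
5 5 8619/10000
f(2y,4y) = ((9363/10000)/(8899/10000) − 1)/(2) = 232/8899 ≈ 2.6070%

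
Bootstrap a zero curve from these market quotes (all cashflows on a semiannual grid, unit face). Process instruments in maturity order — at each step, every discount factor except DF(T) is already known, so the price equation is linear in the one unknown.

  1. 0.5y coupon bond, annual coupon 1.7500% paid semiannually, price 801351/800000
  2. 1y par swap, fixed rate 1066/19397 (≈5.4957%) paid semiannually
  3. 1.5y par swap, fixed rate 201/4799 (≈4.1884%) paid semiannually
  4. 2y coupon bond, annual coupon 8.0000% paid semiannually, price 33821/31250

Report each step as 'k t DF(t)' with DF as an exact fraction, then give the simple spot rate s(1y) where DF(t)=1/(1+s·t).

1 1/2 993/1000
2 1 9467/10000
3 3/2 9397/10000
4 2 9299/10000
s(1y) = (1/(9467/10000) − 1)/(1) = 533/9467 ≈ 5.6301%

step 1 [0.5y] bond c/2=7/800: DF=(801351/800000 − 7/800·(0))/(1+7/800) = 993/1000 ≈ 0.993000
step 2 [1y] swap r/2=533/19397: DF=(1 − 533/19397·(0.993000))/(1+533/19397) = 9467/10000 ≈ 0.946700
step 3 [1.5y] swap r/2=201/9598: DF=(1 − 201/9598·(0.993000+0.946700))/(1+201/9598) = 9397/10000 ≈ 0.939700
step 4 [2y] bond c/2=1/25: DF=(33821/31250 − 1/25·(0.993000+0.946700+0.939700))/(1+1/25) = 9299/10000 ≈ 0.929900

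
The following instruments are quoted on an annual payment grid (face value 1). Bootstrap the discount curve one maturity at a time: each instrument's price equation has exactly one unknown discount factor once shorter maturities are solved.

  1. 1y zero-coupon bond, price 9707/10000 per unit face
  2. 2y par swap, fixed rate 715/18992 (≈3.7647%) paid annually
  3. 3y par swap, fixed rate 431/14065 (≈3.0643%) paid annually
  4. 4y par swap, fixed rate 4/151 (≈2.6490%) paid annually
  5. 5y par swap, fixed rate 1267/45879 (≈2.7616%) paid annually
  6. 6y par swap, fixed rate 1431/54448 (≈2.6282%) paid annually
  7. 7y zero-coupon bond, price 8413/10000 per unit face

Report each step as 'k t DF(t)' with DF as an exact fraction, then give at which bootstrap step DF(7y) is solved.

step 1 [1y] zero: DF = P = 9707/10000 ≈ 0.970700
step 2 [2y] swap r/1=715/18992: DF=(1 − 715/18992·(0.970700))/(1+715/18992) = 1857/2000 ≈ 0.928500
step 3 [3y] swap r/1=431/14065: DF=(1 − 431/14065·(0.970700+0.928500))/(1+431/14065) = 4569/5000 ≈ 0.913800
step 4 [4y] swap r/1=4/151: DF=(1 − 4/151·(0.970700+0.928500+0.913800))/(1+4/151) = 1127/1250 ≈ 0.901600
step 5 [5y] swap r/1=1267/45879: DF=(1 − 1267/45879·(0.970700+0.928500+0.913800+0.901600))/(1+1267/45879) = 8733/10000 ≈ 0.873300
step 6 [6y] swap r/1=1431/54448: DF=(1 − 1431/54448·(0.970700+0.928500+0.913800+0.901600+0.873300))/(1+1431/54448) = 8569/10000 ≈ 0.856900
step 7 [7y] zero: DF = P = 8413/10000 ≈ 0.841300

1 1 9707/10000
2 2 1857/2000
3 3 4569/5000
4 4 1127/1250
5 5 8733/10000
6 6 8569/10000
7 7 8413/10000
DF(7y) is solved at step 7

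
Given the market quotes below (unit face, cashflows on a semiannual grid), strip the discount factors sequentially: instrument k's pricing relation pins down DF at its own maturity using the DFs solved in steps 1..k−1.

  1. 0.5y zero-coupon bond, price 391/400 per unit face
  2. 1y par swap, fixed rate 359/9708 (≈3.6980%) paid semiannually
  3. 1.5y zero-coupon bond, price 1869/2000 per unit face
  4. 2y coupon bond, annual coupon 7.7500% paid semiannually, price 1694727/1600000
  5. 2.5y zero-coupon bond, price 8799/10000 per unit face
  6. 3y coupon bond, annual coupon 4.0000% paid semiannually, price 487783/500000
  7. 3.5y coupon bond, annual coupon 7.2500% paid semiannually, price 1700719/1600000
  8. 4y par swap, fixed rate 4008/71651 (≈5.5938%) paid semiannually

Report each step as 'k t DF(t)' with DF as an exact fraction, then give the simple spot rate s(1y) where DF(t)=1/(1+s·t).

step 1 [0.5y] zero: DF = P = 391/400 ≈ 0.977500
step 2 [1y] swap r/2=359/19416: DF=(1 − 359/19416·(0.977500))/(1+359/19416) = 9641/10000 ≈ 0.964100
step 3 [1.5y] zero: DF = P = 1869/2000 ≈ 0.934500
step 4 [2y] bond c/2=31/800: DF=(1694727/1600000 − 31/800·(0.977500+0.964100+0.934500))/(1+31/800) = 2281/2500 ≈ 0.912400
step 5 [2.5y] zero: DF = P = 8799/10000 ≈ 0.879900
step 6 [3y] bond c/2=1/50: DF=(487783/500000 − 1/50·(0.977500+0.964100+0.934500+0.912400+0.879900))/(1+1/50) = 8649/10000 ≈ 0.864900
step 7 [3.5y] bond c/2=29/800: DF=(1700719/1600000 − 29/800·(0.977500+0.964100+0.934500+0.912400+0.879900+0.864900))/(1+29/800) = 4161/5000 ≈ 0.832200
step 8 [4y] swap r/2=2004/71651: DF=(1 − 2004/71651·(0.977500+0.964100+0.934500+0.912400+0.879900+0.864900+0.832200))/(1+2004/71651) = 1999/2500 ≈ 0.799600

1 1/2 391/400
2 1 9641/10000
3 3/2 1869/2000
4 2 2281/2500
5 5/2 8799/10000
6 3 8649/10000
7 7/2 4161/5000
8 4 1999/2500
s(1y) = (1/(9641/10000) − 1)/(1) = 359/9641 ≈ 3.7237%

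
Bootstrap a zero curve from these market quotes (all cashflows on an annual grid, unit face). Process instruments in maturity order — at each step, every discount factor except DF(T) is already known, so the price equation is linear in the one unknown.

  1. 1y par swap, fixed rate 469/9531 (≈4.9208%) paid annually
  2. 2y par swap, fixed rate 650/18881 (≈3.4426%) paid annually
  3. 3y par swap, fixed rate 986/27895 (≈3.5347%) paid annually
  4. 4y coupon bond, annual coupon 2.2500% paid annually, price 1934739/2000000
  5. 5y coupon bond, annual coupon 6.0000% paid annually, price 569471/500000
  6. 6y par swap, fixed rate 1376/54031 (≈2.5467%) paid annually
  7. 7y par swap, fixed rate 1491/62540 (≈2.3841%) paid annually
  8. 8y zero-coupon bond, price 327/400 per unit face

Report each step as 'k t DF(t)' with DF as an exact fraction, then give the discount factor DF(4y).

step 1 [1y] swap r/1=469/9531: DF=(1 − 469/9531·(0))/(1+469/9531) = 9531/10000 ≈ 0.953100
step 2 [2y] swap r/1=650/18881: DF=(1 − 650/18881·(0.953100))/(1+650/18881) = 187/200 ≈ 0.935000
step 3 [3y] swap r/1=986/27895: DF=(1 − 986/27895·(0.953100+0.935000))/(1+986/27895) = 4507/5000 ≈ 0.901400
step 4 [4y] bond c/1=9/400: DF=(1934739/2000000 − 9/400·(0.953100+0.935000+0.901400))/(1+9/400) = 8847/10000 ≈ 0.884700
step 5 [5y] bond c/1=3/50: DF=(569471/500000 − 3/50·(0.953100+0.935000+0.901400+0.884700))/(1+3/50) = 1733/2000 ≈ 0.866500
step 6 [6y] swap r/1=1376/54031: DF=(1 − 1376/54031·(0.953100+0.935000+0.901400+0.884700+0.866500))/(1+1376/54031) = 539/625 ≈ 0.862400
step 7 [7y] swap r/1=1491/62540: DF=(1 − 1491/62540·(0.953100+0.935000+0.901400+0.884700+0.866500+0.862400))/(1+1491/62540) = 8509/10000 ≈ 0.850900
step 8 [8y] zero: DF = P = 327/400 ≈ 0.817500

1 1 9531/10000
2 2 187/200
3 3 4507/5000
4 4 8847/10000
5 5 1733/2000
6 6 539/625
7 7 8509/10000
8 8 327/400
DF(4y) = 8847/10000 ≈ 0.884700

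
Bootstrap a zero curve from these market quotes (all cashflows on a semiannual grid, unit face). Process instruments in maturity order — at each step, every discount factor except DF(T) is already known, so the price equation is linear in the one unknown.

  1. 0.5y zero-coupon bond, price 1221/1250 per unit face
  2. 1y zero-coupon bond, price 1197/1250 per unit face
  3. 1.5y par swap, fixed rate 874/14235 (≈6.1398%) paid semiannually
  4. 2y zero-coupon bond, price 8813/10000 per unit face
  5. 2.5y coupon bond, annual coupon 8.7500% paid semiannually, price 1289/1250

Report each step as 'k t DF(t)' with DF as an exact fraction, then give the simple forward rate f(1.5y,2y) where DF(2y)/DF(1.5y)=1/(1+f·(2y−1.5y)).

step 1 [0.5y] zero: DF = P = 1221/1250 ≈ 0.976800
step 2 [1y] zero: DF = P = 1197/1250 ≈ 0.957600
step 3 [1.5y] swap r/2=437/14235: DF=(1 − 437/14235·(0.976800+0.957600))/(1+437/14235) = 4563/5000 ≈ 0.912600
step 4 [2y] zero: DF = P = 8813/10000 ≈ 0.881300
step 5 [2.5y] bond c/2=7/160: DF=(1289/1250 − 7/160·(0.976800+0.957600+0.912600+0.881300))/(1+7/160) = 8317/10000 ≈ 0.831700

1 1/2 1221/1250
2 1 1197/1250
3 3/2 4563/5000
4 2 8813/10000
5 5/2 8317/10000
f(1.5y,2y) = ((4563/5000)/(8813/10000) − 1)/(1/2) = 626/8813 ≈ 7.1031%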